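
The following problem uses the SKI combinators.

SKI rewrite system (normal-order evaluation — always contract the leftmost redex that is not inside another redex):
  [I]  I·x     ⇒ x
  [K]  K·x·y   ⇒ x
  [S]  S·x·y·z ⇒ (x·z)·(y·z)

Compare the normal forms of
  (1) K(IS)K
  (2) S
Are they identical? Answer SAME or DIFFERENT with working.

Term A:
  start: K(IS)K
  [1] IS
  [2] S

Term B:
  start: S

Answer: SAME — A ⇓ S, B ⇓ S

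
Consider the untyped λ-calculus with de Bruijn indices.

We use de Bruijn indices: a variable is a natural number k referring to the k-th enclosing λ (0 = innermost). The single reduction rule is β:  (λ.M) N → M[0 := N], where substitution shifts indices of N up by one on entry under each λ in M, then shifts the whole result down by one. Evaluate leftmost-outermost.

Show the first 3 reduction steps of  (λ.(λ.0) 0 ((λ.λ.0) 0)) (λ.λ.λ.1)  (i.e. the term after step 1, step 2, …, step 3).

  start: (λ.(λ.0) 0 ((λ.λ.0) 0)) (λ.λ.λ.1)
  →1  (λ.0) (λ.λ.λ.1) ((λ.λ.0) (λ.λ.λ.1))
  →2  (λ.λ.λ.1) ((λ.λ.0) (λ.λ.λ.1))
  →3  λ.λ.1

Answer: after 3 steps: λ.λ.1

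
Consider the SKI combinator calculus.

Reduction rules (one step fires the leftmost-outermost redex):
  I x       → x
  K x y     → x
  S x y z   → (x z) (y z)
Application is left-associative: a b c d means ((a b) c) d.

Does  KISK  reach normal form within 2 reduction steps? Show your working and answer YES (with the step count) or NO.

  start: KISK
  step 1: IK
  step 2: K

Answer: YES — reaches normal form K in 2 ≤ 2 steps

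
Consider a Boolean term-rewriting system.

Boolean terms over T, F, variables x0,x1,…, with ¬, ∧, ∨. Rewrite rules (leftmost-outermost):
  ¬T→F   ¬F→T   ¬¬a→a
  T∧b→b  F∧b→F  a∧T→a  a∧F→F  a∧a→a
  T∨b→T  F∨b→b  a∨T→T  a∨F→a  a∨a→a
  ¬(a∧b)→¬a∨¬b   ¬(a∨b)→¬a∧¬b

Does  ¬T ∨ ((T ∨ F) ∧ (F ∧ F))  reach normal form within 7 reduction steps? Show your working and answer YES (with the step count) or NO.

Answer: YES — reaches normal form F in 5 ≤ 7 steps

Reduction:
  start: ¬T ∨ ((T ∨ F) ∧ (F ∧ F))
  [1] F ∨ ((T ∨ F) ∧ (F ∧ F))
  [2] (T ∨ F) ∧ (F ∧ F)
  [3] T ∧ (F ∧ F)
  [4] F ∧ F
  [5] F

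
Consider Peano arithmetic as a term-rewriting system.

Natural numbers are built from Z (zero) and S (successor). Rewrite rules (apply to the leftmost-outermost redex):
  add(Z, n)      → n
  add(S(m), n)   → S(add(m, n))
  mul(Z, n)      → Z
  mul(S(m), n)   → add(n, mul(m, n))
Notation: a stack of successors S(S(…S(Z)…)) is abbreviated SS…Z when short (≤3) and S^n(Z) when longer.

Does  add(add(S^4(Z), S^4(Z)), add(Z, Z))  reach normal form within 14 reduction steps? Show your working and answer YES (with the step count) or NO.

Answer: NO — after 14 steps the term is S(S(S(S(S(S(S(S(add(Z, Z))))))))), not yet normal

Working:
  start: add(add(S^4(Z), S^4(Z)), add(Z, Z))
  step 1: add(S(add(SSSZ, S^4(Z))), add(Z, Z))
  step 2: S(add(add(SSSZ, S^4(Z)), add(Z, Z)))
  step 3: S(add(S(add(SSZ, S^4(Z))), add(Z, Z)))
  step 4: S(S(add(add(SSZ, S^4(Z)), add(Z, Z))))
  step 5: S(S(add(S(add(SZ, S^4(Z))), add(Z, Z))))
  step 6: S(S(S(add(add(SZ, S^4(Z)), add(Z, Z)))))
  step 7: S(S(S(add(S(add(Z, S^4(Z))), add(Z, Z)))))
  step 8: S(S(S(S(add(add(Z, S^4(Z)), add(Z, Z))))))
  step 9: S(S(S(S(add(S^4(Z), add(Z, Z))))))
  step 10: S(S(S(S(S(add(SSSZ, add(Z, Z)))))))
  step 11: S(S(S(S(S(S(add(SSZ, add(Z, Z))))))))
  step 12: S(S(S(S(S(S(S(add(SZ, add(Z, Z)))))))))
  step 13: S(S(S(S(S(S(S(S(add(Z, add(Z, Z))))))))))
  step 14: S(S(S(S(S(S(S(S(add(Z, Z)))))))))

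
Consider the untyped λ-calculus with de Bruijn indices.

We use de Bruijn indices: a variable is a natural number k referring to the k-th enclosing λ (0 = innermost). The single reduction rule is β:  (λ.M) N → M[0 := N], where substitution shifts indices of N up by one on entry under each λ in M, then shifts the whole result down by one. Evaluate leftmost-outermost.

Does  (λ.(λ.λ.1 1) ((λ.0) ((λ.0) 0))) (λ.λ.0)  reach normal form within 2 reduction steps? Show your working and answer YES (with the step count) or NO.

  start: (λ.(λ.λ.1 1) ((λ.0) ((λ.0) 0))) (λ.λ.0)
  [1] (λ.λ.1 1) ((λ.0) ((λ.0) (λ.λ.0)))
  [2] λ.(λ.0) ((λ.0) (λ.λ.0)) ((λ.0) ((λ.0) (λ.λ.0)))

Answer: NO — after 2 steps the term is λ.(λ.0) ((λ.0) (λ.λ.0)) ((λ.0) ((λ.0) (λ.λ.0))), not yet normal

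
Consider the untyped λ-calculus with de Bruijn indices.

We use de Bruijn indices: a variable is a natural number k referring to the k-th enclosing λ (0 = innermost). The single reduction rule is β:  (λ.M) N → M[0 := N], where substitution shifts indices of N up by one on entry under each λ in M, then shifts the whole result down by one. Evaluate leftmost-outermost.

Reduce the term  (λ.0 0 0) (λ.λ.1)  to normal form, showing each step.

  start: (λ.0 0 0) (λ.λ.1)
  step 1: (λ.λ.1) (λ.λ.1) (λ.λ.1)
  step 2: (λ.λ.λ.1) (λ.λ.1)
  step 3: λ.λ.1

Answer: normal form = λ.λ.1  (in 3 steps)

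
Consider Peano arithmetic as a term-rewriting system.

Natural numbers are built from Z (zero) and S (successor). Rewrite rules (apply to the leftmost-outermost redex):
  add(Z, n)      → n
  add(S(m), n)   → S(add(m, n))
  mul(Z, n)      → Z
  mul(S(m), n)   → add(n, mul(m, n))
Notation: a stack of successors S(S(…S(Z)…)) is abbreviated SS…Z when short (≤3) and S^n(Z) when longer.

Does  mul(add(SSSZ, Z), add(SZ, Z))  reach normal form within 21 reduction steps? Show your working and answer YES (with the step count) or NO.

Answer: YES — reaches normal form SSSZ in 20 ≤ 21 steps

Working:
  start: mul(add(SSSZ, Z), add(SZ, Z))
  [1] mul(S(add(SSZ, Z)), add(SZ, Z))
  [2] add(add(SZ, Z), mul(add(SSZ, Z), add(SZ, Z)))
  [3] add(S(add(Z, Z)), mul(add(SSZ, Z), add(SZ, Z)))
  [4] S(add(add(Z, Z), mul(add(SSZ, Z), add(SZ, Z))))
  [5] S(add(Z, mul(add(SSZ, Z), add(SZ, Z))))
  [6] S(mul(add(SSZ, Z), add(SZ, Z)))
  [7] S(mul(S(add(SZ, Z)), add(SZ, Z)))
  [8] S(add(add(SZ, Z), mul(add(SZ, Z), add(SZ, Z))))
  [9] S(add(S(add(Z, Z)), mul(add(SZ, Z), add(SZ, Z))))
  [10] S(S(add(add(Z, Z), mul(add(SZ, Z), add(SZ, Z)))))
  [11] S(S(add(Z, mul(add(SZ, Z), add(SZ, Z)))))
  [12] S(S(mul(add(SZ, Z), add(SZ, Z))))
  [13] S(S(mul(S(add(Z, Z)), add(SZ, Z))))
  [14] S(S(add(add(SZ, Z), mul(add(Z, Z), add(SZ, Z)))))
  [15] S(S(add(S(add(Z, Z)), mul(add(Z, Z), add(SZ, Z)))))
  [16] S(S(S(add(add(Z, Z), mul(add(Z, Z), add(SZ, Z))))))
  [17] S(S(S(add(Z, mul(add(Z, Z), add(SZ, Z))))))
  [18] S(S(S(mul(add(Z, Z), add(SZ, Z)))))
  [19] S(S(S(mul(Z, add(SZ, Z)))))
  [20] SSSZ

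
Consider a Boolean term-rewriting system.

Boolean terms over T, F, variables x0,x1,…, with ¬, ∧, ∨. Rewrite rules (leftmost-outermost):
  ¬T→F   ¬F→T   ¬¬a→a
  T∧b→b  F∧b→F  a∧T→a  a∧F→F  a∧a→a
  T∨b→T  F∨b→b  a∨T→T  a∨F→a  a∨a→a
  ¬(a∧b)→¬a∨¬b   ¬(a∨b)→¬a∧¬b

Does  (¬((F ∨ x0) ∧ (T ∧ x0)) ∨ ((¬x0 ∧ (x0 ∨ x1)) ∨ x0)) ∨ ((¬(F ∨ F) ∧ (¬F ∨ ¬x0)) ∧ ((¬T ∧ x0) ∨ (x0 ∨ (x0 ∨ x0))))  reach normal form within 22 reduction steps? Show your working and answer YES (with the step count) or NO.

Answer: YES — reaches normal form (¬x0 ∨ ((¬x0 ∧ (x0 ∨ x1)) ∨ x0)) ∨ x0 in 20 ≤ 22 steps

Working:
  start: (¬((F ∨ x0) ∧ (T ∧ x0)) ∨ ((¬x0 ∧ (x0 ∨ x1)) ∨ x0)) ∨ ((¬(F ∨ F) ∧ (¬F ∨ ¬x0)) ∧ ((¬T ∧ x0) ∨ (x0 ∨ (x0 ∨ x0))))
  step 1: ((¬(F ∨ x0) ∨ ¬(T ∧ x0)) ∨ ((¬x0 ∧ (x0 ∨ x1)) ∨ x0)) ∨ ((¬(F ∨ F) ∧ (¬F ∨ ¬x0)) ∧ ((¬T ∧ x0) ∨ (x0 ∨ (x0 ∨ x0))))
  step 2: (((¬F ∧ ¬x0) ∨ ¬(T ∧ x0)) ∨ ((¬x0 ∧ (x0 ∨ x1)) ∨ x0)) ∨ ((¬(F ∨ F) ∧ (¬F ∨ ¬x0)) ∧ ((¬T ∧ x0) ∨ (x0 ∨ (x0 ∨ x0))))
  step 3: (((T ∧ ¬x0) ∨ ¬(T ∧ x0)) ∨ ((¬x0 ∧ (x0 ∨ x1)) ∨ x0)) ∨ ((¬(F ∨ F) ∧ (¬F ∨ ¬x0)) ∧ ((¬T ∧ x0) ∨ (x0 ∨ (x0 ∨ x0))))
  step 4: ((¬x0 ∨ ¬(T ∧ x0)) ∨ ((¬x0 ∧ (x0 ∨ x1)) ∨ x0)) ∨ ((¬(F ∨ F) ∧ (¬F ∨ ¬x0)) ∧ ((¬T ∧ x0) ∨ (x0 ∨ (x0 ∨ x0))))
  step 5: ((¬x0 ∨ (¬T ∨ ¬x0)) ∨ ((¬x0 ∧ (x0 ∨ x1)) ∨ x0)) ∨ ((¬(F ∨ F) ∧ (¬F ∨ ¬x0)) ∧ ((¬T ∧ x0) ∨ (x0 ∨ (x0 ∨ x0))))
  step 6: ((¬x0 ∨ (F ∨ ¬x0)) ∨ ((¬x0 ∧ (x0 ∨ x1)) ∨ x0)) ∨ ((¬(F ∨ F) ∧ (¬F ∨ ¬x0)) ∧ ((¬T ∧ x0) ∨ (x0 ∨ (x0 ∨ x0))))
  step 7: ((¬x0 ∨ ¬x0) ∨ ((¬x0 ∧ (x0 ∨ x1)) ∨ x0)) ∨ ((¬(F ∨ F) ∧ (¬F ∨ ¬x0)) ∧ ((¬T ∧ x0) ∨ (x0 ∨ (x0 ∨ x0))))
  step 8: (¬x0 ∨ ((¬x0 ∧ (x0 ∨ x1)) ∨ x0)) ∨ ((¬(F ∨ F) ∧ (¬F ∨ ¬x0)) ∧ ((¬T ∧ x0) ∨ (x0 ∨ (x0 ∨ x0))))
  step 9: (¬x0 ∨ ((¬x0 ∧ (x0 ∨ x1)) ∨ x0)) ∨ (((¬F ∧ ¬F) ∧ (¬F ∨ ¬x0)) ∧ ((¬T ∧ x0) ∨ (x0 ∨ (x0 ∨ x0))))
  step 10: (¬x0 ∨ ((¬x0 ∧ (x0 ∨ x1)) ∨ x0)) ∨ ((¬F ∧ (¬F ∨ ¬x0)) ∧ ((¬T ∧ x0) ∨ (x0 ∨ (x0 ∨ x0))))
  step 11: (¬x0 ∨ ((¬x0 ∧ (x0 ∨ x1)) ∨ x0)) ∨ ((T ∧ (¬F ∨ ¬x0)) ∧ ((¬T ∧ x0) ∨ (x0 ∨ (x0 ∨ x0))))
  step 12: (¬x0 ∨ ((¬x0 ∧ (x0 ∨ x1)) ∨ x0)) ∨ ((¬F ∨ ¬x0) ∧ ((¬T ∧ x0) ∨ (x0 ∨ (x0 ∨ x0))))
  step 13: (¬x0 ∨ ((¬x0 ∧ (x0 ∨ x1)) ∨ x0)) ∨ ((T ∨ ¬x0) ∧ ((¬T ∧ x0) ∨ (x0 ∨ (x0 ∨ x0))))
  step 14: (¬x0 ∨ ((¬x0 ∧ (x0 ∨ x1)) ∨ x0)) ∨ (T ∧ ((¬T ∧ x0) ∨ (x0 ∨ (x0 ∨ x0))))
  step 15: (¬x0 ∨ ((¬x0 ∧ (x0 ∨ x1)) ∨ x0)) ∨ ((¬T ∧ x0) ∨ (x0 ∨ (x0 ∨ x0)))
  step 16: (¬x0 ∨ ((¬x0 ∧ (x0 ∨ x1)) ∨ x0)) ∨ ((F ∧ x0) ∨ (x0 ∨ (x0 ∨ x0)))
  step 17: (¬x0 ∨ ((¬x0 ∧ (x0 ∨ x1)) ∨ x0)) ∨ (F ∨ (x0 ∨ (x0 ∨ x0)))
  step 18: (¬x0 ∨ ((¬x0 ∧ (x0 ∨ x1)) ∨ x0)) ∨ (x0 ∨ (x0 ∨ x0))
  step 19: (¬x0 ∨ ((¬x0 ∧ (x0 ∨ x1)) ∨ x0)) ∨ (x0 ∨ x0)
  step 20: (¬x0 ∨ ((¬x0 ∧ (x0 ∨ x1)) ∨ x0)) ∨ x0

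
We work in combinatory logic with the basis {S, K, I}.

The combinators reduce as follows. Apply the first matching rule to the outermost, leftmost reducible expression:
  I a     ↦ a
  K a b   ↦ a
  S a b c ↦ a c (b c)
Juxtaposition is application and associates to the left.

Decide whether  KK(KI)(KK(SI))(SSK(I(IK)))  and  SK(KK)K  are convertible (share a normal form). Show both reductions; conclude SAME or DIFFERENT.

Term A:
  start: KK(KI)(KK(SI))(SSK(I(IK)))
  step 1: K(KK(SI))(SSK(I(IK)))
  step 2: KK(SI)
  step 3: K

Term B:
  start: SK(KK)K
  step 1: KK(KKK)
  step 2: K

Answer: SAME — A ⇓ K, B ⇓ K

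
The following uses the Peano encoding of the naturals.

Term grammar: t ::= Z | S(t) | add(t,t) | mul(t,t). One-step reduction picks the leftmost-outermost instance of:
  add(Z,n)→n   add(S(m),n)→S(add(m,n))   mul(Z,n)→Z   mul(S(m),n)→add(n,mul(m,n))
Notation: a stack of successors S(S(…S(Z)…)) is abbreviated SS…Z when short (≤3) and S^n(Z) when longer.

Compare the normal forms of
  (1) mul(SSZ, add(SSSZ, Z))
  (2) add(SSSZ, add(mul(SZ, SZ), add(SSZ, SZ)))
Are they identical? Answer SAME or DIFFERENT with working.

Term A:
  start: mul(SSZ, add(SSSZ, Z))
  [1] add(add(SSSZ, Z), mul(SZ, add(SSSZ, Z)))
  [2] add(S(add(SSZ, Z)), mul(SZ, add(SSSZ, Z)))
  [3] S(add(add(SSZ, Z), mul(SZ, add(SSSZ, Z))))
  [4] S(add(S(add(SZ, Z)), mul(SZ, add(SSSZ, Z))))
  [5] S(S(add(add(SZ, Z), mul(SZ, add(SSSZ, Z)))))
  [6] S(S(add(S(add(Z, Z)), mul(SZ, add(SSSZ, Z)))))
  [7] S(S(S(add(add(Z, Z), mul(SZ, add(SSSZ, Z))))))
  [8] S(S(S(add(Z, mul(SZ, add(SSSZ, Z))))))
  [9] S(S(S(mul(SZ, add(SSSZ, Z)))))
  [10] S(S(S(add(add(SSSZ, Z), mul(Z, add(SSSZ, Z))))))
  [11] S(S(S(add(S(add(SSZ, Z)), mul(Z, add(SSSZ, Z))))))
  [12] S(S(S(S(add(add(SSZ, Z), mul(Z, add(SSSZ, Z)))))))
  [13] S(S(S(S(add(S(add(SZ, Z)), mul(Z, add(SSSZ, Z)))))))
  [14] S(S(S(S(S(add(add(SZ, Z), mul(Z, add(SSSZ, Z))))))))
  [15] S(S(S(S(S(add(S(add(Z, Z)), mul(Z, add(SSSZ, Z))))))))
  [16] S(S(S(S(S(S(add(add(Z, Z), mul(Z, add(SSSZ, Z)))))))))
  [17] S(S(S(S(S(S(add(Z, mul(Z, add(SSSZ, Z)))))))))
  [18] S(S(S(S(S(S(mul(Z, add(SSSZ, Z))))))))
  [19] S^6(Z)

Term B:
  start: add(SSSZ, add(mul(SZ, SZ), add(SSZ, SZ)))
  [1] S(add(SSZ, add(mul(SZ, SZ), add(SSZ, SZ))))
  [2] S(S(add(SZ, add(mul(SZ, SZ), add(SSZ, SZ)))))
  [3] S(S(S(add(Z, add(mul(SZ, SZ), add(SSZ, SZ))))))
  [4] S(S(S(add(mul(SZ, SZ), add(SSZ, SZ)))))
  [5] S(S(S(add(add(SZ, mul(Z, SZ)), add(SSZ, SZ)))))
  [6] S(S(S(add(S(add(Z, mul(Z, SZ))), add(SSZ, SZ)))))
  [7] S(S(S(S(add(add(Z, mul(Z, SZ)), add(SSZ, SZ))))))
  [8] S(S(S(S(add(mul(Z, SZ), add(SSZ, SZ))))))
  [9] S(S(S(S(add(Z, add(SSZ, SZ))))))
  [10] S(S(S(S(add(SSZ, SZ)))))
  [11] S(S(S(S(S(add(SZ, SZ))))))
  [12] S(S(S(S(S(S(add(Z, SZ)))))))
  [13] S^7(Z)

Answer: DIFFERENT — A ⇓ S^6(Z), B ⇓ S^7(Z)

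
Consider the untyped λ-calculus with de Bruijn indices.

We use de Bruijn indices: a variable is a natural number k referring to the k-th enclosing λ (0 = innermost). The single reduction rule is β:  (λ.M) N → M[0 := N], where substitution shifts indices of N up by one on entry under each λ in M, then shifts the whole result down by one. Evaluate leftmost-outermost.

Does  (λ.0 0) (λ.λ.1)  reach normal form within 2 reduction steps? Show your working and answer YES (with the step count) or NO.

  start: (λ.0 0) (λ.λ.1)
  [1] (λ.λ.1) (λ.λ.1)
  [2] λ.λ.λ.1

Answer: YES — reaches normal form λ.λ.λ.1 in 2 ≤ 2 steps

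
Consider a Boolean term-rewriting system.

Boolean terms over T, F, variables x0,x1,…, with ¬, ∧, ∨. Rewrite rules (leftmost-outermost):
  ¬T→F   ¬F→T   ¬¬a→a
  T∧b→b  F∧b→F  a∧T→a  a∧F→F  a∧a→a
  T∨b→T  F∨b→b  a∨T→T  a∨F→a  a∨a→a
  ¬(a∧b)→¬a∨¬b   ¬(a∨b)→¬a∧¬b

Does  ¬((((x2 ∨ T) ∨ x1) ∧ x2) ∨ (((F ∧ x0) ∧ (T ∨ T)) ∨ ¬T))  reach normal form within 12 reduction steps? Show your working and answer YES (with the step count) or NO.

  start: ¬((((x2 ∨ T) ∨ x1) ∧ x2) ∨ (((F ∧ x0) ∧ (T ∨ T)) ∨ ¬T))
  →1  ¬(((x2 ∨ T) ∨ x1) ∧ x2) ∧ ¬(((F ∧ x0) ∧ (T ∨ T)) ∨ ¬T)
  →2  (¬((x2 ∨ T) ∨ x1) ∨ ¬x2) ∧ ¬(((F ∧ x0) ∧ (T ∨ T)) ∨ ¬T)
  →3  ((¬(x2 ∨ T) ∧ ¬x1) ∨ ¬x2) ∧ ¬(((F ∧ x0) ∧ (T ∨ T)) ∨ ¬T)
  →4  (((¬x2 ∧ ¬T) ∧ ¬x1) ∨ ¬x2) ∧ ¬(((F ∧ x0) ∧ (T ∨ T)) ∨ ¬T)
  →5  (((¬x2 ∧ F) ∧ ¬x1) ∨ ¬x2) ∧ ¬(((F ∧ x0) ∧ (T ∨ T)) ∨ ¬T)
  →6  ((F ∧ ¬x1) ∨ ¬x2) ∧ ¬(((F ∧ x0) ∧ (T ∨ T)) ∨ ¬T)
  →7  (F ∨ ¬x2) ∧ ¬(((F ∧ x0) ∧ (T ∨ T)) ∨ ¬T)
  →8  ¬x2 ∧ ¬(((F ∧ x0) ∧ (T ∨ T)) ∨ ¬T)
  →9  ¬x2 ∧ (¬((F ∧ x0) ∧ (T ∨ T)) ∧ ¬¬T)
  →10  ¬x2 ∧ ((¬(F ∧ x0) ∨ ¬(T ∨ T)) ∧ ¬¬T)
  →11  ¬x2 ∧ (((¬F ∨ ¬x0) ∨ ¬(T ∨ T)) ∧ ¬¬T)
  →12  ¬x2 ∧ (((T ∨ ¬x0) ∨ ¬(T ∨ T)) ∧ ¬¬T)

Answer: NO — after 12 steps the term is ¬x2 ∧ (((T ∨ ¬x0) ∨ ¬(T ∨ T)) ∧ ¬¬T), not yet normal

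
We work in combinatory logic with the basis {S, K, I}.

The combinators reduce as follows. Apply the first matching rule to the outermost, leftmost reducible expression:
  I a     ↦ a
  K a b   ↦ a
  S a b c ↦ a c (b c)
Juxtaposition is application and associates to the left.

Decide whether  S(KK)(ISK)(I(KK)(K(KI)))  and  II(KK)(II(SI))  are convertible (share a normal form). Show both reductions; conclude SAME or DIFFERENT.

Answer: DIFFERENT — A ⇓ K(SKK), B ⇓ K

Reduction:
Term A:
  start: S(KK)(ISK)(I(KK)(K(KI)))
  [1] KK(I(KK)(K(KI)))(ISK(I(KK)(K(KI))))
  [2] K(ISK(I(KK)(K(KI))))
  [3] K(SK(I(KK)(K(KI))))
  [4] K(SK(KK(K(KI))))
  [5] K(SKK)

Term B:
  start: II(KK)(II(SI))
  [1] I(KK)(II(SI))
  [2] KK(II(SI))
  [3] K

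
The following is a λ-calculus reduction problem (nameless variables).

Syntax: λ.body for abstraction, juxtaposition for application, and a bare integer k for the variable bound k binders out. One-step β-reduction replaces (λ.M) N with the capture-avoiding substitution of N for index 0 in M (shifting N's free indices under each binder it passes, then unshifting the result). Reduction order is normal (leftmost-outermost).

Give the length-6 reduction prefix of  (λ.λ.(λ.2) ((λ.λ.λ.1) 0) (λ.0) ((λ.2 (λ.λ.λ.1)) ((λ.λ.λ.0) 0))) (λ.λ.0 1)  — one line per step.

Answer: after 6 steps: λ.(λ.0 (λ.λ.λ.1)) (λ.0)

Reduction:
  start: (λ.λ.(λ.2) ((λ.λ.λ.1) 0) (λ.0) ((λ.2 (λ.λ.λ.1)) ((λ.λ.λ.0) 0))) (λ.λ.0 1)
  [1] λ.(λ.λ.λ.0 1) ((λ.λ.λ.1) 0) (λ.0) ((λ.(λ.λ.0 1) (λ.λ.λ.1)) ((λ.λ.λ.0) 0))
  [2] λ.(λ.λ.0 1) (λ.0) ((λ.(λ.λ.0 1) (λ.λ.λ.1)) ((λ.λ.λ.0) 0))
  [3] λ.(λ.0 (λ.0)) ((λ.(λ.λ.0 1) (λ.λ.λ.1)) ((λ.λ.λ.0) 0))
  [4] λ.(λ.(λ.λ.0 1) (λ.λ.λ.1)) ((λ.λ.λ.0) 0) (λ.0)
  [5] λ.(λ.λ.0 1) (λ.λ.λ.1) (λ.0)
  [6] λ.(λ.0 (λ.λ.λ.1)) (λ.0)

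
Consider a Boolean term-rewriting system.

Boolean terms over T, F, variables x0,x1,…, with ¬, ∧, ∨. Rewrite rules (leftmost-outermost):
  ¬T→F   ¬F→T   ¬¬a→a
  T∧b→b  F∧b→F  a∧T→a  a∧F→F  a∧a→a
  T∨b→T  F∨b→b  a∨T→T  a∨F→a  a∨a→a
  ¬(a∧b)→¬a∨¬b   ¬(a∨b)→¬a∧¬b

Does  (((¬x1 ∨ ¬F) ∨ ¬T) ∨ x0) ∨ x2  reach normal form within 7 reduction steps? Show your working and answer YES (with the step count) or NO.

  start: (((¬x1 ∨ ¬F) ∨ ¬T) ∨ x0) ∨ x2
  [1] (((¬x1 ∨ T) ∨ ¬T) ∨ x0) ∨ x2
  [2] ((T ∨ ¬T) ∨ x0) ∨ x2
  [3] (T ∨ x0) ∨ x2
  [4] T ∨ x2
  [5] T

Answer: YES — reaches normal form T in 5 ≤ 7 steps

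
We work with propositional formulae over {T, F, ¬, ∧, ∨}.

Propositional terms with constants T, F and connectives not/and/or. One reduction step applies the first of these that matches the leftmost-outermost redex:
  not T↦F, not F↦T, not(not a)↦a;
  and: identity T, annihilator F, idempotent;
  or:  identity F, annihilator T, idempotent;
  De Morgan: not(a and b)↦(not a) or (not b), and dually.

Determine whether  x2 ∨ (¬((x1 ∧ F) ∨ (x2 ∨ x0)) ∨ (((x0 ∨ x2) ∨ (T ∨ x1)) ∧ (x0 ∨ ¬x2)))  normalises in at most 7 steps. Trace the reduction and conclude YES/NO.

  start: x2 ∨ (¬((x1 ∧ F) ∨ (x2 ∨ x0)) ∨ (((x0 ∨ x2) ∨ (T ∨ x1)) ∧ (x0 ∨ ¬x2)))
  step 1: x2 ∨ ((¬(x1 ∧ F) ∧ ¬(x2 ∨ x0)) ∨ (((x0 ∨ x2) ∨ (T ∨ x1)) ∧ (x0 ∨ ¬x2)))
  step 2: x2 ∨ (((¬x1 ∨ ¬F) ∧ ¬(x2 ∨ x0)) ∨ (((x0 ∨ x2) ∨ (T ∨ x1)) ∧ (x0 ∨ ¬x2)))
  step 3: x2 ∨ (((¬x1 ∨ T) ∧ ¬(x2 ∨ x0)) ∨ (((x0 ∨ x2) ∨ (T ∨ x1)) ∧ (x0 ∨ ¬x2)))
  step 4: x2 ∨ ((T ∧ ¬(x2 ∨ x0)) ∨ (((x0 ∨ x2) ∨ (T ∨ x1)) ∧ (x0 ∨ ¬x2)))
  step 5: x2 ∨ (¬(x2 ∨ x0) ∨ (((x0 ∨ x2) ∨ (T ∨ x1)) ∧ (x0 ∨ ¬x2)))
  step 6: x2 ∨ ((¬x2 ∧ ¬x0) ∨ (((x0 ∨ x2) ∨ (T ∨ x1)) ∧ (x0 ∨ ¬x2)))
  step 7: x2 ∨ ((¬x2 ∧ ¬x0) ∨ (((x0 ∨ x2) ∨ T) ∧ (x0 ∨ ¬x2)))

Answer: NO — after 7 steps the term is x2 ∨ ((¬x2 ∧ ¬x0) ∨ (((x0 ∨ x2) ∨ T) ∧ (x0 ∨ ¬x2))), not yet normal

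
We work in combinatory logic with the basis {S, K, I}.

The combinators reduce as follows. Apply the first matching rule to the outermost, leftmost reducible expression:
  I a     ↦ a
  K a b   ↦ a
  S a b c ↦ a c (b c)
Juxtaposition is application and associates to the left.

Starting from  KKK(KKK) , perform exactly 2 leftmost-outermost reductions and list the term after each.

  start: KKK(KKK)
  →1  K(KKK)
  →2  KK

Answer: after 2 steps: KK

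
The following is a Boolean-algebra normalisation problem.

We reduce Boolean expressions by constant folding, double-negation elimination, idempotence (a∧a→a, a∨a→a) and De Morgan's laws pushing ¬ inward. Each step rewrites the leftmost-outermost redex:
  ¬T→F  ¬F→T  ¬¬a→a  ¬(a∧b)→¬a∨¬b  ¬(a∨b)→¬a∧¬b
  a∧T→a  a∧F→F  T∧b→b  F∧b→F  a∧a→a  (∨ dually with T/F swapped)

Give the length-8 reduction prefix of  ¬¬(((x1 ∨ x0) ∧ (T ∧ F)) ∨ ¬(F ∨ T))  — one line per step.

  start: ¬¬(((x1 ∨ x0) ∧ (T ∧ F)) ∨ ¬(F ∨ T))
  step 1: ((x1 ∨ x0) ∧ (T ∧ F)) ∨ ¬(F ∨ T)
  step 2: ((x1 ∨ x0) ∧ F) ∨ ¬(F ∨ T)
  step 3: F ∨ ¬(F ∨ T)
  step 4: ¬(F ∨ T)
  step 5: ¬F ∧ ¬T
  step 6: T ∧ ¬T
  step 7: ¬T
  step 8: F

Answer: after 8 steps: F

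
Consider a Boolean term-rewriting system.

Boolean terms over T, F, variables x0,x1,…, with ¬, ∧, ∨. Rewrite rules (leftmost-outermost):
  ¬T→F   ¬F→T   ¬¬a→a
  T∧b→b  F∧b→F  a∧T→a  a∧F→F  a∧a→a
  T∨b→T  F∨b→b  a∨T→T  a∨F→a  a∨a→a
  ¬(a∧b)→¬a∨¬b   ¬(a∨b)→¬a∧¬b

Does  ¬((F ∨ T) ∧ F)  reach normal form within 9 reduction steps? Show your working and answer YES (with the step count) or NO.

Answer: YES — reaches normal form T in 7 ≤ 9 steps

Reduction:
  start: ¬((F ∨ T) ∧ F)
  →1  ¬(F ∨ T) ∨ ¬F
  →2  (¬F ∧ ¬T) ∨ ¬F
  →3  (T ∧ ¬T) ∨ ¬F
  →4  ¬T ∨ ¬F
  →5  F ∨ ¬F
  →6  ¬F
  →7  T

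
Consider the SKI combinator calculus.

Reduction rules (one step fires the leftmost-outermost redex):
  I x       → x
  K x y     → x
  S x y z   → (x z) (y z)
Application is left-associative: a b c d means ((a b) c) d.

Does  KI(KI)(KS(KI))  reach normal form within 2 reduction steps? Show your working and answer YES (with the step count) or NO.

Answer: NO — after 2 steps the term is KS(KI), not yet normal

Working:
  start: KI(KI)(KS(KI))
  →1  I(KS(KI))
  →2  KS(KI)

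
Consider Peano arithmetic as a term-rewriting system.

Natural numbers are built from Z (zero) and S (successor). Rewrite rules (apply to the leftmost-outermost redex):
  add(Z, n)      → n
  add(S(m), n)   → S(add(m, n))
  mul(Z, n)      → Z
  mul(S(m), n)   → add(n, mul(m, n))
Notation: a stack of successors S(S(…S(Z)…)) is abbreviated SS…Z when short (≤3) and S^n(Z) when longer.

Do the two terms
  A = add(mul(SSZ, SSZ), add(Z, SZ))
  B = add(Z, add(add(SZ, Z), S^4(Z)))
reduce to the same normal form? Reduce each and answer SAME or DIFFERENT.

Term A:
  start: add(mul(SSZ, SSZ), add(Z, SZ))
  [1] add(add(SSZ, mul(SZ, SSZ)), add(Z, SZ))
  [2] add(S(add(SZ, mul(SZ, SSZ))), add(Z, SZ))
  [3] S(add(add(SZ, mul(SZ, SSZ)), add(Z, SZ)))
  [4] S(add(S(add(Z, mul(SZ, SSZ))), add(Z, SZ)))
  [5] S(S(add(add(Z, mul(SZ, SSZ)), add(Z, SZ))))
  [6] S(S(add(mul(SZ, SSZ), add(Z, SZ))))
  [7] S(S(add(add(SSZ, mul(Z, SSZ)), add(Z, SZ))))
  [8] S(S(add(S(add(SZ, mul(Z, SSZ))), add(Z, SZ))))
  [9] S(S(S(add(add(SZ, mul(Z, SSZ)), add(Z, SZ)))))
  [10] S(S(S(add(S(add(Z, mul(Z, SSZ))), add(Z, SZ)))))
  [11] S(S(S(S(add(add(Z, mul(Z, SSZ)), add(Z, SZ))))))
  [12] S(S(S(S(add(mul(Z, SSZ), add(Z, SZ))))))
  [13] S(S(S(S(add(Z, add(Z, SZ))))))
  [14] S(S(S(S(add(Z, SZ)))))
  [15] S^5(Z)

Term B:
  start: add(Z, add(add(SZ, Z), S^4(Z)))
  [1] add(add(SZ, Z), S^4(Z))
  [2] add(S(add(Z, Z)), S^4(Z))
  [3] S(add(add(Z, Z), S^4(Z)))
  [4] S(add(Z, S^4(Z)))
  [5] S^5(Z)

Answer: SAME — A ⇓ S^5(Z), B ⇓ S^5(Z)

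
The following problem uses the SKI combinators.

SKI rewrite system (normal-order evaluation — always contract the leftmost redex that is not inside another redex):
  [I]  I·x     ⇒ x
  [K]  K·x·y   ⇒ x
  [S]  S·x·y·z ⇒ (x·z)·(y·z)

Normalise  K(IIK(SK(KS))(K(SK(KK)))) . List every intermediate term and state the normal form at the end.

Answer: normal form = K(SK(KS))  (in 3 steps)

Reduction:
  start: K(IIK(SK(KS))(K(SK(KK))))
  →1  K(IK(SK(KS))(K(SK(KK))))
  →2  K(K(SK(KS))(K(SK(KK))))
  →3  K(SK(KS))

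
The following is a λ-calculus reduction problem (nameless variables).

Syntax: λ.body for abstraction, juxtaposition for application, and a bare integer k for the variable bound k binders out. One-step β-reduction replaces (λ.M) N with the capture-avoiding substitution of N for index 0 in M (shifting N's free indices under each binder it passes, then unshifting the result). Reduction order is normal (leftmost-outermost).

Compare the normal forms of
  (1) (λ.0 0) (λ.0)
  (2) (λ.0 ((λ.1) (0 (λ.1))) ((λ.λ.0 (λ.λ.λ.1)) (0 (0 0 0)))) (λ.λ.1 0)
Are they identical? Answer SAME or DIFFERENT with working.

Term A:
  start: (λ.0 0) (λ.0)
  [1] (λ.0) (λ.0)
  [2] λ.0

Term B:
  start: (λ.0 ((λ.1) (0 (λ.1))) ((λ.λ.0 (λ.λ.λ.1)) (0 (0 0 0)))) (λ.λ.1 0)
  [1] (λ.λ.1 0) ((λ.λ.λ.1 0) ((λ.λ.1 0) (λ.λ.λ.1 0))) ((λ.λ.0 (λ.λ.λ.1)) ((λ.λ.1 0) ((λ.λ.1 0) (λ.λ.1 0) (λ.λ.1 0))))
  [2] (λ.(λ.λ.λ.1 0) ((λ.λ.1 0) (λ.λ.λ.1 0)) 0) ((λ.λ.0 (λ.λ.λ.1)) ((λ.λ.1 0) ((λ.λ.1 0) (λ.λ.1 0) (λ.λ.1 0))))
  [3] (λ.λ.λ.1 0) ((λ.λ.1 0) (λ.λ.λ.1 0)) ((λ.λ.0 (λ.λ.λ.1)) ((λ.λ.1 0) ((λ.λ.1 0) (λ.λ.1 0) (λ.λ.1 0))))
  [4] (λ.λ.1 0) ((λ.λ.0 (λ.λ.λ.1)) ((λ.λ.1 0) ((λ.λ.1 0) (λ.λ.1 0) (λ.λ.1 0))))
  [5] λ.(λ.λ.0 (λ.λ.λ.1)) ((λ.λ.1 0) ((λ.λ.1 0) (λ.λ.1 0) (λ.λ.1 0))) 0
  [6] λ.(λ.0 (λ.λ.λ.1)) 0
  [7] λ.0 (λ.λ.λ.1)

Answer: DIFFERENT — A ⇓ λ.0, B ⇓ λ.0 (λ.λ.λ.1)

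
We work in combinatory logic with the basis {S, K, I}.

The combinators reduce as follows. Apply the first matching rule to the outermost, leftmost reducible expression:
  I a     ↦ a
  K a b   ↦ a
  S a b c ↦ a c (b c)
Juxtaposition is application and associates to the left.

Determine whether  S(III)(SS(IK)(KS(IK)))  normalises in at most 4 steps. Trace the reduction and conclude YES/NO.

Answer: NO — after 4 steps the term is SI(SS(IK(KS(IK)))), not yet normal

Working:
  start: S(III)(SS(IK)(KS(IK)))
  →1  S(II)(SS(IK)(KS(IK)))
  →2  SI(SS(IK)(KS(IK)))
  →3  SI(S(KS(IK))(IK(KS(IK))))
  →4  SI(SS(IK(KS(IK))))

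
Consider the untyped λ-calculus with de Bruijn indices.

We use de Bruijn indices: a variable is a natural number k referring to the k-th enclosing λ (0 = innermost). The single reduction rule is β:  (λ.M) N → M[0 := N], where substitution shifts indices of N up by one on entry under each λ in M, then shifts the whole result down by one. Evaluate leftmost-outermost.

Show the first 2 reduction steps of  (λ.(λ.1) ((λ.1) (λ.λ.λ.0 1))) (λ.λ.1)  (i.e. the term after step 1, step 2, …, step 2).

Answer: after 2 steps: λ.λ.1

Derivation:
  start: (λ.(λ.1) ((λ.1) (λ.λ.λ.0 1))) (λ.λ.1)
  →1  (λ.λ.λ.1) ((λ.λ.λ.1) (λ.λ.λ.0 1))
  →2  λ.λ.1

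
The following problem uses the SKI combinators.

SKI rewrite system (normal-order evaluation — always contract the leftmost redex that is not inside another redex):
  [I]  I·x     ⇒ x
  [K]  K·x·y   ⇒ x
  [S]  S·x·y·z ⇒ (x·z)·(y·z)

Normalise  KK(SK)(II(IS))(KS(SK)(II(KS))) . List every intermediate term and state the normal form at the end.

Answer: normal form = S  (in 5 steps)

Working:
  start: KK(SK)(II(IS))(KS(SK)(II(KS)))
  step 1: K(II(IS))(KS(SK)(II(KS)))
  step 2: II(IS)
  step 3: I(IS)
  step 4: IS
  step 5: S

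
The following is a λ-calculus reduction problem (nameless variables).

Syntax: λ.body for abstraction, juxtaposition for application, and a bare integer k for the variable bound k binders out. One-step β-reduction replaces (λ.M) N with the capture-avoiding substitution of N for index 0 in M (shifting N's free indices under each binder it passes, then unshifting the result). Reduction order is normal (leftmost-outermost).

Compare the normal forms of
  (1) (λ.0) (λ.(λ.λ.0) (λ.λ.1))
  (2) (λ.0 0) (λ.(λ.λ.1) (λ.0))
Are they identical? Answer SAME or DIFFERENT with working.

Answer: SAME — A ⇓ λ.λ.0, B ⇓ λ.λ.0

Derivation:
Term A:
  start: (λ.0) (λ.(λ.λ.0) (λ.λ.1))
  →1  λ.(λ.λ.0) (λ.λ.1)
  →2  λ.λ.0

Term B:
  start: (λ.0 0) (λ.(λ.λ.1) (λ.0))
  →1  (λ.(λ.λ.1) (λ.0)) (λ.(λ.λ.1) (λ.0))
  →2  (λ.λ.1) (λ.0)
  →3  λ.λ.0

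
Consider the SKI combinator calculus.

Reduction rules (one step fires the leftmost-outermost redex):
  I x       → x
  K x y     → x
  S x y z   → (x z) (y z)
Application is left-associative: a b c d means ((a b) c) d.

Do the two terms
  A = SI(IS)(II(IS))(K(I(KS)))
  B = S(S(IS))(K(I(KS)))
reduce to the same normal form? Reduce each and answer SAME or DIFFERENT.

Term A:
  start: SI(IS)(II(IS))(K(I(KS)))
  step 1: I(II(IS))(IS(II(IS)))(K(I(KS)))
  step 2: II(IS)(IS(II(IS)))(K(I(KS)))
  step 3: I(IS)(IS(II(IS)))(K(I(KS)))
  step 4: IS(IS(II(IS)))(K(I(KS)))
  step 5: S(IS(II(IS)))(K(I(KS)))
  step 6: S(S(II(IS)))(K(I(KS)))
  step 7: S(S(I(IS)))(K(I(KS)))
  step 8: S(S(IS))(K(I(KS)))
  step 9: S(SS)(K(I(KS)))
  step 10: S(SS)(K(KS))

Term B:
  start: S(S(IS))(K(I(KS)))
  step 1: S(SS)(K(I(KS)))
  step 2: S(SS)(K(KS))

Answer: SAME — A ⇓ S(SS)(K(KS)), B ⇓ S(SS)(K(KS))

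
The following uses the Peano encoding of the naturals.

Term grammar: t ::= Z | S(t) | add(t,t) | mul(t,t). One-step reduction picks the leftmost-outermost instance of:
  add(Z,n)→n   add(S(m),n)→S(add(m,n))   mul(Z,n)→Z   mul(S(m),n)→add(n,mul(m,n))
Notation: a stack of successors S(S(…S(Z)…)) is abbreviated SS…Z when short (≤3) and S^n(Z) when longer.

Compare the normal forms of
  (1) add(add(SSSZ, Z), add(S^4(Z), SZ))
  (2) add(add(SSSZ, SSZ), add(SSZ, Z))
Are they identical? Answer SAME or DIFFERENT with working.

Answer: DIFFERENT — A ⇓ S^8(Z), B ⇓ S^7(Z)

Reduction:
Term A:
  start: add(add(SSSZ, Z), add(S^4(Z), SZ))
  [1] add(S(add(SSZ, Z)), add(S^4(Z), SZ))
  [2] S(add(add(SSZ, Z), add(S^4(Z), SZ)))
  [3] S(add(S(add(SZ, Z)), add(S^4(Z), SZ)))
  [4] S(S(add(add(SZ, Z), add(S^4(Z), SZ))))
  [5] S(S(add(S(add(Z, Z)), add(S^4(Z), SZ))))
  [6] S(S(S(add(add(Z, Z), add(S^4(Z), SZ)))))
  [7] S(S(S(add(Z, add(S^4(Z), SZ)))))
  [8] S(S(S(add(S^4(Z), SZ))))
  [9] S(S(S(S(add(SSSZ, SZ)))))
  [10] S(S(S(S(S(add(SSZ, SZ))))))
  [11] S(S(S(S(S(S(add(SZ, SZ)))))))
  [12] S(S(S(S(S(S(S(add(Z, SZ))))))))
  [13] S^8(Z)

Term B:
  start: add(add(SSSZ, SSZ), add(SSZ, Z))
  [1] add(S(add(SSZ, SSZ)), add(SSZ, Z))
  [2] S(add(add(SSZ, SSZ), add(SSZ, Z)))
  [3] S(add(S(add(SZ, SSZ)), add(SSZ, Z)))
  [4] S(S(add(add(SZ, SSZ), add(SSZ, Z))))
  [5] S(S(add(S(add(Z, SSZ)), add(SSZ, Z))))
  [6] S(S(S(add(add(Z, SSZ), add(SSZ, Z)))))
  [7] S(S(S(add(SSZ, add(SSZ, Z)))))
  [8] S(S(S(S(add(SZ, add(SSZ, Z))))))
  [9] S(S(S(S(S(add(Z, add(SSZ, Z)))))))
  [10] S(S(S(S(S(add(SSZ, Z))))))
  [11] S(S(S(S(S(S(add(SZ, Z)))))))
  [12] S(S(S(S(S(S(S(add(Z, Z))))))))
  [13] S^7(Z)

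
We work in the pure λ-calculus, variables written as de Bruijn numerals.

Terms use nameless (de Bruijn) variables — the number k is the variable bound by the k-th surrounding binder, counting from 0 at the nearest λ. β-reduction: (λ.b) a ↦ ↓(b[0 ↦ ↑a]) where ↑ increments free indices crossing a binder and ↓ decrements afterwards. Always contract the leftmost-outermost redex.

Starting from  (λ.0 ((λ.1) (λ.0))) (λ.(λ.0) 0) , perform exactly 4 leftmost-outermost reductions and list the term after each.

Answer: after 4 steps: λ.(λ.0) 0

Reduction:
  start: (λ.0 ((λ.1) (λ.0))) (λ.(λ.0) 0)
  [1] (λ.(λ.0) 0) ((λ.λ.(λ.0) 0) (λ.0))
  [2] (λ.0) ((λ.λ.(λ.0) 0) (λ.0))
  [3] (λ.λ.(λ.0) 0) (λ.0)
  [4] λ.(λ.0) 0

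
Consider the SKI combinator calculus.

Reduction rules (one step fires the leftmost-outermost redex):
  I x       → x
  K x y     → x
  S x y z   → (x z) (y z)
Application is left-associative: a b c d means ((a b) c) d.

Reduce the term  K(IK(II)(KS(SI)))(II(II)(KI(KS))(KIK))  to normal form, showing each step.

Answer: normal form = I  (in 4 steps)

Derivation:
  start: K(IK(II)(KS(SI)))(II(II)(KI(KS))(KIK))
  [1] IK(II)(KS(SI))
  [2] K(II)(KS(SI))
  [3] II
  [4] I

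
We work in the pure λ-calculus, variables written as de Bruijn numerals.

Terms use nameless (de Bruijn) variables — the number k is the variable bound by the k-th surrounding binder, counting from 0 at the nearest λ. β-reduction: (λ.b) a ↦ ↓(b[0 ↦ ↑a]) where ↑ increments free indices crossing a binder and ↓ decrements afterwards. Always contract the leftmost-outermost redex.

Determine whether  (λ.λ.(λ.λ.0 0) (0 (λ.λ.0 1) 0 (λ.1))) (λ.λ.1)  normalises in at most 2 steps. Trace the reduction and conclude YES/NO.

  start: (λ.λ.(λ.λ.0 0) (0 (λ.λ.0 1) 0 (λ.1))) (λ.λ.1)
  →1  λ.(λ.λ.0 0) (0 (λ.λ.0 1) 0 (λ.1))
  →2  λ.λ.0 0

Answer: YES — reaches normal form λ.λ.0 0 in 2 ≤ 2 steps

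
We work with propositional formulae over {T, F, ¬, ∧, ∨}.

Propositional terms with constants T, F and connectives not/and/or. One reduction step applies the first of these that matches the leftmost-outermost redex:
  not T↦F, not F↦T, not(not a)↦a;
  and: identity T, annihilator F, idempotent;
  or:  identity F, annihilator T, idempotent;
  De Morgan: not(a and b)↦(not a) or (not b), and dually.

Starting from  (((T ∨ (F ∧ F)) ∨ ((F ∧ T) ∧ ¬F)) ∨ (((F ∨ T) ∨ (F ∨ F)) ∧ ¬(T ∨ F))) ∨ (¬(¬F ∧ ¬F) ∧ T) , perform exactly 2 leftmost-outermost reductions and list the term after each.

Answer: after 2 steps: (T ∨ (((F ∨ T) ∨ (F ∨ F)) ∧ ¬(T ∨ F))) ∨ (¬(¬F ∧ ¬F) ∧ T)

Working:
  start: (((T ∨ (F ∧ F)) ∨ ((F ∧ T) ∧ ¬F)) ∨ (((F ∨ T) ∨ (F ∨ F)) ∧ ¬(T ∨ F))) ∨ (¬(¬F ∧ ¬F) ∧ T)
  [1] ((T ∨ ((F ∧ T) ∧ ¬F)) ∨ (((F ∨ T) ∨ (F ∨ F)) ∧ ¬(T ∨ F))) ∨ (¬(¬F ∧ ¬F) ∧ T)
  [2] (T ∨ (((F ∨ T) ∨ (F ∨ F)) ∧ ¬(T ∨ F))) ∨ (¬(¬F ∧ ¬F) ∧ T)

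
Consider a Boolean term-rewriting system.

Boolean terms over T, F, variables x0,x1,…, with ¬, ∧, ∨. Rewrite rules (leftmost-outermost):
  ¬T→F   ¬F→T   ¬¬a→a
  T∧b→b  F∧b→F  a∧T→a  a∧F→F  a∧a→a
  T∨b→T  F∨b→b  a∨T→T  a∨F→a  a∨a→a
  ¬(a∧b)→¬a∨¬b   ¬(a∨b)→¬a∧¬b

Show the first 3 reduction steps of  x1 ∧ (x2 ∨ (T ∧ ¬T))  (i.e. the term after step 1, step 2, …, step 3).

Answer: after 3 steps: x1 ∧ x2

Reduction:
  start: x1 ∧ (x2 ∨ (T ∧ ¬T))
  [1] x1 ∧ (x2 ∨ ¬T)
  [2] x1 ∧ (x2 ∨ F)
  [3] x1 ∧ x2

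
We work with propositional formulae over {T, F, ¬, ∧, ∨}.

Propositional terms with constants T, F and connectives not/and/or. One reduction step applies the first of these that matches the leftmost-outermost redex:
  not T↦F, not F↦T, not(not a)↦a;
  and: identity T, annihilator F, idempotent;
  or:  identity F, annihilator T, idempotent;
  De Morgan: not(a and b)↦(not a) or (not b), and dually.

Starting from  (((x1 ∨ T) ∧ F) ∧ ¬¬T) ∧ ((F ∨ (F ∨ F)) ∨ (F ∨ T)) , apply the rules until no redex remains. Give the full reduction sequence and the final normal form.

  start: (((x1 ∨ T) ∧ F) ∧ ¬¬T) ∧ ((F ∨ (F ∨ F)) ∨ (F ∨ T))
  step 1: (F ∧ ¬¬T) ∧ ((F ∨ (F ∨ F)) ∨ (F ∨ T))
  step 2: F ∧ ((F ∨ (F ∨ F)) ∨ (F ∨ T))
  step 3: F

Answer: normal form = F  (in 3 steps)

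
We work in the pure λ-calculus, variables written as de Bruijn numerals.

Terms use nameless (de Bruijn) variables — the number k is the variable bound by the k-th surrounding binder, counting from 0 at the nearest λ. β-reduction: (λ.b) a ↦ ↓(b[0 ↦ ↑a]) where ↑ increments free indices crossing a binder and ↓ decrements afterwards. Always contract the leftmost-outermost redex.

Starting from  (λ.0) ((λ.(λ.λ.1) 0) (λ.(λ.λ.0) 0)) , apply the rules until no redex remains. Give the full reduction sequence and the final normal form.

  start: (λ.0) ((λ.(λ.λ.1) 0) (λ.(λ.λ.0) 0))
  step 1: (λ.(λ.λ.1) 0) (λ.(λ.λ.0) 0)
  step 2: (λ.λ.1) (λ.(λ.λ.0) 0)
  step 3: λ.λ.(λ.λ.0) 0
  step 4: λ.λ.λ.0

Answer: normal form = λ.λ.λ.0  (in 4 steps)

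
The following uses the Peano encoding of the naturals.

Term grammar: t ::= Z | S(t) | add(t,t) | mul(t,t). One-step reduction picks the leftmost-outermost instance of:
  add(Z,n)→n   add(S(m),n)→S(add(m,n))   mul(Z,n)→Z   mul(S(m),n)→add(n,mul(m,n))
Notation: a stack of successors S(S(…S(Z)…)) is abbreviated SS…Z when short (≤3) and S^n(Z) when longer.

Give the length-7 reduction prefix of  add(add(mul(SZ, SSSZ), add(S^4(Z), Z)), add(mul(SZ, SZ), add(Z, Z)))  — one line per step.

  start: add(add(mul(SZ, SSSZ), add(S^4(Z), Z)), add(mul(SZ, SZ), add(Z, Z)))
  →1  add(add(add(SSSZ, mul(Z, SSSZ)), add(S^4(Z), Z)), add(mul(SZ, SZ), add(Z, Z)))
  →2  add(add(S(add(SSZ, mul(Z, SSSZ))), add(S^4(Z), Z)), add(mul(SZ, SZ), add(Z, Z)))
  →3  add(S(add(add(SSZ, mul(Z, SSSZ)), add(S^4(Z), Z))), add(mul(SZ, SZ), add(Z, Z)))
  →4  S(add(add(add(SSZ, mul(Z, SSSZ)), add(S^4(Z), Z)), add(mul(SZ, SZ), add(Z, Z))))
  →5  S(add(add(S(add(SZ, mul(Z, SSSZ))), add(S^4(Z), Z)), add(mul(SZ, SZ), add(Z, Z))))
  →6  S(add(S(add(add(SZ, mul(Z, SSSZ)), add(S^4(Z), Z))), add(mul(SZ, SZ), add(Z, Z))))
  →7  S(S(add(add(add(SZ, mul(Z, SSSZ)), add(S^4(Z), Z)), add(mul(SZ, SZ), add(Z, Z)))))

Answer: after 7 steps: S(S(add(add(add(SZ, mul(Z, SSSZ)), add(S^4(Z), Z)), add(mul(SZ, SZ), add(Z, Z)))))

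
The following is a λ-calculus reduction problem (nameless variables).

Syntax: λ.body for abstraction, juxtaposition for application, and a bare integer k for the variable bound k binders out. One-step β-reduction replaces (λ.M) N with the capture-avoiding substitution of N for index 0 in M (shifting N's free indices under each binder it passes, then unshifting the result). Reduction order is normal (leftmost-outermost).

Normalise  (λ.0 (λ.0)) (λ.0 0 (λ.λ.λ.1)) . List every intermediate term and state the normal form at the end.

  start: (λ.0 (λ.0)) (λ.0 0 (λ.λ.λ.1))
  step 1: (λ.0 0 (λ.λ.λ.1)) (λ.0)
  step 2: (λ.0) (λ.0) (λ.λ.λ.1)
  step 3: (λ.0) (λ.λ.λ.1)
  step 4: λ.λ.λ.1

Answer: normal form = λ.λ.λ.1  (in 4 steps)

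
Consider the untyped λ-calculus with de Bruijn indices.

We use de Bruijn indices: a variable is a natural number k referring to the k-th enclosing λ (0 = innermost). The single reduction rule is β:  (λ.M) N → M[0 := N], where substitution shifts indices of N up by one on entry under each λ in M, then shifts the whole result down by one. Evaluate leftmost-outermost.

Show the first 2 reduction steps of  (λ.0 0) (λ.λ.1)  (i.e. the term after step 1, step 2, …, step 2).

  start: (λ.0 0) (λ.λ.1)
  [1] (λ.λ.1) (λ.λ.1)
  [2] λ.λ.λ.1

Answer: after 2 steps: λ.λ.λ.1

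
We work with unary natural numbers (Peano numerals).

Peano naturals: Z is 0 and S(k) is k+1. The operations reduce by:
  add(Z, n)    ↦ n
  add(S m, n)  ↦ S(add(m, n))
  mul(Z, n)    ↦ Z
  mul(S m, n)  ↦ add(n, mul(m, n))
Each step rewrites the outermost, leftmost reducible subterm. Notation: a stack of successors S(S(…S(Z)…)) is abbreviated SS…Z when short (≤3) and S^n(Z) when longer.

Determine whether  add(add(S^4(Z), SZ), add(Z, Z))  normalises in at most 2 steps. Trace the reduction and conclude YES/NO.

  start: add(add(S^4(Z), SZ), add(Z, Z))
  [1] add(S(add(SSSZ, SZ)), add(Z, Z))
  [2] S(add(add(SSSZ, SZ), add(Z, Z)))

Answer: NO — after 2 steps the term is S(add(add(SSSZ, SZ), add(Z, Z))), not yet normal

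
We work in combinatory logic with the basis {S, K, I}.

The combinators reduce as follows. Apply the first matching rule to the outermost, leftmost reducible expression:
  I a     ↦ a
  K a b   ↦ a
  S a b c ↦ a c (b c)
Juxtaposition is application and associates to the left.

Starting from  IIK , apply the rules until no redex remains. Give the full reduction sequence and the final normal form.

  start: IIK
  step 1: IK
  step 2: K

Answer: normal form = K  (in 2 steps)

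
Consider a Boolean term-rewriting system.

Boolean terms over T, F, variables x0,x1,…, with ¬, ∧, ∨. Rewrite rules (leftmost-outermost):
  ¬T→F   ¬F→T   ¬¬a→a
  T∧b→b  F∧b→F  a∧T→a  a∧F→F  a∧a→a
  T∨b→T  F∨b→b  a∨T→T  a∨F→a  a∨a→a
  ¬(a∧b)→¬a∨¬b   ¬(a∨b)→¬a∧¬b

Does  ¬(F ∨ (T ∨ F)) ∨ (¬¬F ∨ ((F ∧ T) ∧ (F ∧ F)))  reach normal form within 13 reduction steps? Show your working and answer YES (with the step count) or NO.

Answer: YES — reaches normal form F in 11 ≤ 13 steps

Reduction:
  start: ¬(F ∨ (T ∨ F)) ∨ (¬¬F ∨ ((F ∧ T) ∧ (F ∧ F)))
  →1  (¬F ∧ ¬(T ∨ F)) ∨ (¬¬F ∨ ((F ∧ T) ∧ (F ∧ F)))
  →2  (T ∧ ¬(T ∨ F)) ∨ (¬¬F ∨ ((F ∧ T) ∧ (F ∧ F)))
  →3  ¬(T ∨ F) ∨ (¬¬F ∨ ((F ∧ T) ∧ (F ∧ F)))
  →4  (¬T ∧ ¬F) ∨ (¬¬F ∨ ((F ∧ T) ∧ (F ∧ F)))
  →5  (F ∧ ¬F) ∨ (¬¬F ∨ ((F ∧ T) ∧ (F ∧ F)))
  →6  F ∨ (¬¬F ∨ ((F ∧ T) ∧ (F ∧ F)))
  →7  ¬¬F ∨ ((F ∧ T) ∧ (F ∧ F))
  →8  F ∨ ((F ∧ T) ∧ (F ∧ F))
  →9  (F ∧ T) ∧ (F ∧ F)
  →10  F ∧ (F ∧ F)
  →11  F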